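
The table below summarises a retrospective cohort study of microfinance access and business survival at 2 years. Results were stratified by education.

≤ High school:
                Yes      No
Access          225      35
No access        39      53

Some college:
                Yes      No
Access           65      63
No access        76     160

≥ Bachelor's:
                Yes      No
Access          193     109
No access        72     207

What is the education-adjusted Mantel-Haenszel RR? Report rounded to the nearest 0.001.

2.083

RR_MH = Σ(aᵢ·n₀ᵢ/nᵢ) / Σ(cᵢ·n₁ᵢ/nᵢ), with n₁ᵢ = aᵢ+bᵢ (exposed), n₀ᵢ = cᵢ+dᵢ (unexposed), nᵢ = n₁ᵢ+n₀ᵢ.
Stratum 1 (≤ High school): n₁ = 260, n₀ = 92, n = 352; a·n₀/n = 225·92/352 = 58.8068; c·n₁/n = 39·260/352 = 28.8068
Stratum 2 (Some college): n₁ = 128, n₀ = 236, n = 364; a·n₀/n = 65·236/364 = 42.1429; c·n₁/n = 76·128/364 = 26.7253
Stratum 3 (≥ Bachelor's): n₁ = 302, n₀ = 279, n = 581; a·n₀/n = 193·279/581 = 92.6799; c·n₁/n = 72·302/581 = 37.4251
RR_MH = (58.8068 + 42.1429 + 92.6799) / (28.8068 + 26.7253 + 37.4251) = 193.6295 / 92.9572 = 2.08300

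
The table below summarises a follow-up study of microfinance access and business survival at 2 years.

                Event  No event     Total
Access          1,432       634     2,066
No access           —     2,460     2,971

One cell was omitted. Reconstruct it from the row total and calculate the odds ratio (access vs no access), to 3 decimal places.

10.873

The missing cell is in the unexposed row: 2971 − 2460 = 511.
So a = 1432, b = 634, c = 511, d = 2460.
OR = (a·d)/(b·c) = (1432 × 2460) / (634 × 511) = 3522720 / 323974 = 10.87347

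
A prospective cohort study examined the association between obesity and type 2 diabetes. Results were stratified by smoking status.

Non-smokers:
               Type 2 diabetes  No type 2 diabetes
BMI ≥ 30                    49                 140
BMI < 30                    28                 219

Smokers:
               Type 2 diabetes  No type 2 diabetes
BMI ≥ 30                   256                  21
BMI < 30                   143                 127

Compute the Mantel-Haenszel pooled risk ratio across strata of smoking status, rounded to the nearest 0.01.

RR_MH = Σ(aᵢ·n₀ᵢ/nᵢ) / Σ(cᵢ·n₁ᵢ/nᵢ), with n₁ᵢ = aᵢ+bᵢ (exposed), n₀ᵢ = cᵢ+dᵢ (unexposed), nᵢ = n₁ᵢ+n₀ᵢ.
Stratum 1 (Non-smokers): n₁ = 189, n₀ = 247, n = 436; a·n₀/n = 49·247/436 = 27.7592; c·n₁/n = 28·189/436 = 12.1376
Stratum 2 (Smokers): n₁ = 277, n₀ = 270, n = 547; a·n₀/n = 256·270/547 = 126.3620; c·n₁/n = 143·277/547 = 72.4150
RR_MH = (27.7592 + 126.3620) / (12.1376 + 72.4150) = 154.1211 / 84.5526 = 1.82278

1.82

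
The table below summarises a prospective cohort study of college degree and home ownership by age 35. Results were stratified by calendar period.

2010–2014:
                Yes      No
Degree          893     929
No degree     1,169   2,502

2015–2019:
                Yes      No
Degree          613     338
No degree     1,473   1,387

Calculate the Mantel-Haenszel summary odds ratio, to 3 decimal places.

OR_MH = Σ(aᵢdᵢ/nᵢ) / Σ(bᵢcᵢ/nᵢ), where nᵢ is the stratum total.
Stratum 1 (2010–2014): n = 5493; a·d/n = 893·2502/5493 = 406.7515; b·c/n = 929·1169/5493 = 197.7064
Stratum 2 (2015–2019): n = 3811; a·d/n = 613·1387/3811 = 223.0992; b·c/n = 338·1473/3811 = 130.6413
OR_MH = (406.7515 + 223.0992) / (197.7064 + 130.6413) = 629.8507 / 328.3477 = 1.91824

1.918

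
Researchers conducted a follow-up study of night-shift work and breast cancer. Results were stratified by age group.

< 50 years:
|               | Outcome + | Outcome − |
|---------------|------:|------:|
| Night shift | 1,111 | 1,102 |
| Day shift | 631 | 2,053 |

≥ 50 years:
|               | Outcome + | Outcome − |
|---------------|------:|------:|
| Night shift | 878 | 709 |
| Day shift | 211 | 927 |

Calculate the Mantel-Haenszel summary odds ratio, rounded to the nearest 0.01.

OR_MH = Σ(aᵢdᵢ/nᵢ) / Σ(bᵢcᵢ/nᵢ), where nᵢ is the stratum total.
Stratum 1 (< 50 years): n = 4897; a·d/n = 1111·2053/4897 = 465.7715; b·c/n = 1102·631/4897 = 141.9975
Stratum 2 (≥ 50 years): n = 2725; a·d/n = 878·927/2725 = 298.6811; b·c/n = 709·211/2725 = 54.8987
OR_MH = (465.7715 + 298.6811) / (141.9975 + 54.8987) = 764.4526 / 196.8963 = 3.88251

3.88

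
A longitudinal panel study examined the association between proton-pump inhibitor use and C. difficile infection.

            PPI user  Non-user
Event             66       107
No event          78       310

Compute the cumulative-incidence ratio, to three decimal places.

Reading the table with exposure as columns: a = 66 (PPI user, case), b = 78 (PPI user, non-case), c = 107 (Non-user, case), d = 310.
Risk in exposed = 66/144 = 0.45833; risk in unexposed = 107/417 = 0.25659.
RR = 0.45833 / 0.25659 = 1.78621
The risk among the exposed is 1.79 times that among the unexposed.

1.786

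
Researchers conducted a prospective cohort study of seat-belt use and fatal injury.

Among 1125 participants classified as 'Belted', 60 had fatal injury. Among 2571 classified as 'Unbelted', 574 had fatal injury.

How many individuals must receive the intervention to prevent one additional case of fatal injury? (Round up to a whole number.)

6

Risk in treated group = 60/1125 = 0.05333; risk in control = 574/2571 = 0.22326.
Absolute risk reduction = 0.22326 − 0.05333 = 0.16993
NNT = 1 / ARR = 1 / 0.16993 = 5.885 → round up → 6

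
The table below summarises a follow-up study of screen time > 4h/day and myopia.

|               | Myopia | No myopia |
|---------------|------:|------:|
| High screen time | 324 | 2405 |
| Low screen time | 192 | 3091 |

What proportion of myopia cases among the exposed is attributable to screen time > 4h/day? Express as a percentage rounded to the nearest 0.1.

Cells: a = 324, b = 2405, c = 192, d = 3091.
Risk in exposed = 324/2729 = 0.11872; risk in unexposed = 192/3283 = 0.05848.
RR = 0.11872/0.05848 = 2.03007
AR% = (RR − 1)/RR × 100 = (2.03007 − 1)/2.03007 × 100 = 50.7406%

50.7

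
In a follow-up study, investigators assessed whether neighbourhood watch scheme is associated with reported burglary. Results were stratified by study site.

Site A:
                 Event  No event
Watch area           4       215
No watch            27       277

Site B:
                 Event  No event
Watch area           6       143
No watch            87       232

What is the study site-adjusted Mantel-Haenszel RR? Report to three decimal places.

RR_MH = Σ(aᵢ·n₀ᵢ/nᵢ) / Σ(cᵢ·n₁ᵢ/nᵢ), with n₁ᵢ = aᵢ+bᵢ (exposed), n₀ᵢ = cᵢ+dᵢ (unexposed), nᵢ = n₁ᵢ+n₀ᵢ.
Stratum 1 (Site A): n₁ = 219, n₀ = 304, n = 523; a·n₀/n = 4·304/523 = 2.3250; c·n₁/n = 27·219/523 = 11.3059
Stratum 2 (Site B): n₁ = 149, n₀ = 319, n = 468; a·n₀/n = 6·319/468 = 4.0897; c·n₁/n = 87·149/468 = 27.6987
RR_MH = (2.3250 + 4.0897) / (11.3059 + 27.6987) = 6.4148 / 39.0046 = 0.16446

0.164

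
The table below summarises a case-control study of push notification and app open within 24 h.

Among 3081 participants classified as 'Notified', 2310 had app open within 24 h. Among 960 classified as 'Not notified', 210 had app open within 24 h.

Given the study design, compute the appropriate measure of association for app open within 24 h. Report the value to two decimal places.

From the description: a = 2310, b = 771, c = 210, d = 750.
This is a case-control study: participants were sampled on outcome status, so risks in the source population cannot be estimated directly — relative risk is not valid here. The odds ratio is the appropriate measure.
OR = (a·d)/(b·c) = (2310 × 750) / (771 × 210) = 1732500 / 161910 = 10.70039

10.70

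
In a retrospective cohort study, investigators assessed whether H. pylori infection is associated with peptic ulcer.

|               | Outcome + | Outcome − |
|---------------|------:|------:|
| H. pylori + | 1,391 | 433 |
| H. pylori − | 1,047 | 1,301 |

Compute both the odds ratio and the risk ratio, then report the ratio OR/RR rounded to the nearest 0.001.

Cells: a = 1391, b = 433, c = 1047, d = 1301.
OR = (1391·1301)/(433·1047) = 1809691/453351 = 3.99181
Risk in exposed = 1391/1824 = 0.76261; risk in unexposed = 1047/2348 = 0.44591; RR = 1.71023
OR/RR = 3.99181 / 1.71023 = 2.33408
The outcome is not rare, so the OR lies further from 1 than the RR.

2.334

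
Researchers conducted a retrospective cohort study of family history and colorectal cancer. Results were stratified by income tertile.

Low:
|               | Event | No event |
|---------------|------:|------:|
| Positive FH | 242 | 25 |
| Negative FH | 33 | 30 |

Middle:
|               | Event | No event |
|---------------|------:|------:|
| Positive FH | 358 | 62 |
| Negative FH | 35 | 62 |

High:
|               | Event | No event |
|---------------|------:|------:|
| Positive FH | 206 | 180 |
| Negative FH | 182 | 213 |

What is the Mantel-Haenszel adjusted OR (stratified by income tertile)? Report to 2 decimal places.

OR_MH = Σ(aᵢdᵢ/nᵢ) / Σ(bᵢcᵢ/nᵢ), where nᵢ is the stratum total.
Stratum 1 (Low): n = 330; a·d/n = 242·30/330 = 22.0000; b·c/n = 25·33/330 = 2.5000
Stratum 2 (Middle): n = 517; a·d/n = 358·62/517 = 42.9323; b·c/n = 62·35/517 = 4.1973
Stratum 3 (High): n = 781; a·d/n = 206·213/781 = 56.1818; b·c/n = 180·182/781 = 41.9462
OR_MH = (22.0000 + 42.9323 + 56.1818) / (2.5000 + 4.1973 + 41.9462) = 121.1141 / 48.6435 = 2.48983

2.49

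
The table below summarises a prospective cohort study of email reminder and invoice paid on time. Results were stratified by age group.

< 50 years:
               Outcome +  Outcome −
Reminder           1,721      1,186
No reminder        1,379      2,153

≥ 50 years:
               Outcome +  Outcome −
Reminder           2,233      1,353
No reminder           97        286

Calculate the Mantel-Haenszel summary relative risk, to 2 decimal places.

RR_MH = Σ(aᵢ·n₀ᵢ/nᵢ) / Σ(cᵢ·n₁ᵢ/nᵢ), with n₁ᵢ = aᵢ+bᵢ (exposed), n₀ᵢ = cᵢ+dᵢ (unexposed), nᵢ = n₁ᵢ+n₀ᵢ.
Stratum 1 (< 50 years): n₁ = 2907, n₀ = 3532, n = 6439; a·n₀/n = 1721·3532/6439 = 944.0242; c·n₁/n = 1379·2907/6439 = 622.5738
Stratum 2 (≥ 50 years): n₁ = 3586, n₀ = 383, n = 3969; a·n₀/n = 2233·383/3969 = 215.4797; c·n₁/n = 97·3586/3969 = 87.6397
RR_MH = (944.0242 + 215.4797) / (622.5738 + 87.6397) = 1159.5039 / 710.2136 = 1.63261

1.63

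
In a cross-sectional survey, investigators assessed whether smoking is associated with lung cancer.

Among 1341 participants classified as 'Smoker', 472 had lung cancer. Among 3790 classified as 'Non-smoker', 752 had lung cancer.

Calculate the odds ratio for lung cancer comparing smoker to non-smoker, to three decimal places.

From the description: a = 472, b = 869, c = 752, d = 3038.
OR = (a·d)/(b·c) = (472 × 3038) / (869 × 752) = 1433936 / 653488 = 2.19428
The odds of lung cancer are about 2.19 times as high in the smoker group.

2.194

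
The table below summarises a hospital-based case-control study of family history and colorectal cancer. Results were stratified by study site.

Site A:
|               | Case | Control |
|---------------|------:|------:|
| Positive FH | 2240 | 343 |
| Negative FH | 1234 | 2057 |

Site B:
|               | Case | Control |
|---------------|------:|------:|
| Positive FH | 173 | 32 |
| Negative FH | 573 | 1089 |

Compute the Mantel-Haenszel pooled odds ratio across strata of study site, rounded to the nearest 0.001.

OR_MH = Σ(aᵢdᵢ/nᵢ) / Σ(bᵢcᵢ/nᵢ), where nᵢ is the stratum total.
Stratum 1 (Site A): n = 5874; a·d/n = 2240·2057/5874 = 784.4195; b·c/n = 343·1234/5874 = 72.0569
Stratum 2 (Site B): n = 1867; a·d/n = 173·1089/1867 = 100.9089; b·c/n = 32·573/1867 = 9.8211
OR_MH = (784.4195 + 100.9089) / (72.0569 + 9.8211) = 885.3284 / 81.8780 = 10.81278

10.813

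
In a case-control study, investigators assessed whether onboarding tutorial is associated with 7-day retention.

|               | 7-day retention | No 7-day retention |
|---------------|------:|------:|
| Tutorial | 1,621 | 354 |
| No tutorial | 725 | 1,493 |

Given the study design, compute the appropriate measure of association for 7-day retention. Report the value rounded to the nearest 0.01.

9.43

Cells: a = 1621, b = 354, c = 725, d = 1493.
This is a case-control study: participants were sampled on outcome status, so risks in the source population cannot be estimated directly — relative risk is not valid here. The odds ratio is the appropriate measure.
OR = (a·d)/(b·c) = (1621 × 1493) / (354 × 725) = 2420153 / 256650 = 9.42978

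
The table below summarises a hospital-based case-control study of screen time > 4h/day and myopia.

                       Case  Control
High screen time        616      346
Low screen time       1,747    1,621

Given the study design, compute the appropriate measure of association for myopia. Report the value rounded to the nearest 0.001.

Cells: a = 616, b = 346, c = 1747, d = 1621.
This is a hospital-based case-control study: participants were sampled on outcome status, so risks in the source population cannot be estimated directly — relative risk is not valid here. The odds ratio is the appropriate measure.
OR = (a·d)/(b·c) = (616 × 1621) / (346 × 1747) = 998536 / 604462 = 1.65194

1.652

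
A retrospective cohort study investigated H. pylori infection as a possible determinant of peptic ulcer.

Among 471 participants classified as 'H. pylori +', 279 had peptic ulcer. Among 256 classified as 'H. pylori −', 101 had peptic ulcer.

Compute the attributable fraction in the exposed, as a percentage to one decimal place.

33.4

From the description: a = 279, b = 192, c = 101, d = 155.
Risk in exposed = 279/471 = 0.59236; risk in unexposed = 101/256 = 0.39453.
RR = 0.59236/0.39453 = 1.50142
AR% = (RR − 1)/RR × 100 = (1.50142 − 1)/1.50142 × 100 = 33.3963%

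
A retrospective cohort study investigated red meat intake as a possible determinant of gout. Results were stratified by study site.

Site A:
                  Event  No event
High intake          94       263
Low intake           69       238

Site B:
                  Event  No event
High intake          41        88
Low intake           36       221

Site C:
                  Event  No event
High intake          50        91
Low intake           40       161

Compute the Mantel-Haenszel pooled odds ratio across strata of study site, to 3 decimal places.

1.748

OR_MH = Σ(aᵢdᵢ/nᵢ) / Σ(bᵢcᵢ/nᵢ), where nᵢ is the stratum total.
Stratum 1 (Site A): n = 664; a·d/n = 94·238/664 = 33.6928; b·c/n = 263·69/664 = 27.3298
Stratum 2 (Site B): n = 386; a·d/n = 41·221/386 = 23.4741; b·c/n = 88·36/386 = 8.2073
Stratum 3 (Site C): n = 342; a·d/n = 50·161/342 = 23.5380; b·c/n = 91·40/342 = 10.6433
OR_MH = (33.6928 + 23.4741 + 23.5380) / (27.3298 + 8.2073 + 10.6433) = 80.7049 / 46.1803 = 1.74760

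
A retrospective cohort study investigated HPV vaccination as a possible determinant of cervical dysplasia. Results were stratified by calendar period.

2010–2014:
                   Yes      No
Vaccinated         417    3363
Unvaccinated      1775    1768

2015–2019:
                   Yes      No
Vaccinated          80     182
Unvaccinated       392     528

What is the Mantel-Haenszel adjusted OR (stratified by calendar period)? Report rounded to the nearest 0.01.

OR_MH = Σ(aᵢdᵢ/nᵢ) / Σ(bᵢcᵢ/nᵢ), where nᵢ is the stratum total.
Stratum 1 (2010–2014): n = 7323; a·d/n = 417·1768/7323 = 100.6768; b·c/n = 3363·1775/7323 = 815.1475
Stratum 2 (2015–2019): n = 1182; a·d/n = 80·528/1182 = 35.7360; b·c/n = 182·392/1182 = 60.3587
OR_MH = (100.6768 + 35.7360) / (815.1475 + 60.3587) = 136.4128 / 875.5062 = 0.15581

0.16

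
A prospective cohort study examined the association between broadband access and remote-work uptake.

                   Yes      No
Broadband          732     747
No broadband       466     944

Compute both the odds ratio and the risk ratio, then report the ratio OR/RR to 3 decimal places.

Cells: a = 732, b = 747, c = 466, d = 944.
OR = (732·944)/(747·466) = 691008/348102 = 1.98507
Risk in exposed = 732/1479 = 0.49493; risk in unexposed = 466/1410 = 0.33050; RR = 1.49753
OR/RR = 1.98507 / 1.49753 = 1.32556
The outcome is not rare, so the OR lies further from 1 than the RR.

1.326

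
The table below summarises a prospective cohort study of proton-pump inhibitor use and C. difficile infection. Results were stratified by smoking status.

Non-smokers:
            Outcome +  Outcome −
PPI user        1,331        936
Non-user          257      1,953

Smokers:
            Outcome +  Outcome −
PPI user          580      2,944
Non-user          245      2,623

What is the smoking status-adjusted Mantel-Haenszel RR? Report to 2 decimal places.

3.46

RR_MH = Σ(aᵢ·n₀ᵢ/nᵢ) / Σ(cᵢ·n₁ᵢ/nᵢ), with n₁ᵢ = aᵢ+bᵢ (exposed), n₀ᵢ = cᵢ+dᵢ (unexposed), nᵢ = n₁ᵢ+n₀ᵢ.
Stratum 1 (Non-smokers): n₁ = 2267, n₀ = 2210, n = 4477; a·n₀/n = 1331·2210/4477 = 657.0270; c·n₁/n = 257·2267/4477 = 130.1360
Stratum 2 (Smokers): n₁ = 3524, n₀ = 2868, n = 6392; a·n₀/n = 580·2868/6392 = 260.2378; c·n₁/n = 245·3524/6392 = 135.0720
RR_MH = (657.0270 + 260.2378) / (130.1360 + 135.0720) = 917.2648 / 265.2080 = 3.45866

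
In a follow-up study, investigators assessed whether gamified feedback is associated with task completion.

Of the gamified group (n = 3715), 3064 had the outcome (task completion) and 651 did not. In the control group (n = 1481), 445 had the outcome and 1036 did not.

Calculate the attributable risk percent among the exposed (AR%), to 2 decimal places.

63.57

From the description: a = 3064, b = 651, c = 445, d = 1036.
Risk in exposed = 3064/3715 = 0.82476; risk in unexposed = 445/1481 = 0.30047.
RR = 0.82476/0.30047 = 2.74489
AR% = (RR − 1)/RR × 100 = (2.74489 − 1)/2.74489 × 100 = 63.5687%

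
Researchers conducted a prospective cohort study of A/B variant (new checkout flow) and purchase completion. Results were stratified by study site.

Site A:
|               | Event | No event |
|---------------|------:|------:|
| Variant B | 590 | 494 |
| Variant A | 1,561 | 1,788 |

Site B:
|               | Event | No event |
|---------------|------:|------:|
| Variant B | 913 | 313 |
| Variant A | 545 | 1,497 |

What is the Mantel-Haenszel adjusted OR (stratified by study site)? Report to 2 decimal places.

OR_MH = Σ(aᵢdᵢ/nᵢ) / Σ(bᵢcᵢ/nᵢ), where nᵢ is the stratum total.
Stratum 1 (Site A): n = 4433; a·d/n = 590·1788/4433 = 237.9698; b·c/n = 494·1561/4433 = 173.9531
Stratum 2 (Site B): n = 3268; a·d/n = 913·1497/3268 = 418.2255; b·c/n = 313·545/3268 = 52.1986
OR_MH = (237.9698 + 418.2255) / (173.9531 + 52.1986) = 656.1953 / 226.1517 = 2.90157

2.90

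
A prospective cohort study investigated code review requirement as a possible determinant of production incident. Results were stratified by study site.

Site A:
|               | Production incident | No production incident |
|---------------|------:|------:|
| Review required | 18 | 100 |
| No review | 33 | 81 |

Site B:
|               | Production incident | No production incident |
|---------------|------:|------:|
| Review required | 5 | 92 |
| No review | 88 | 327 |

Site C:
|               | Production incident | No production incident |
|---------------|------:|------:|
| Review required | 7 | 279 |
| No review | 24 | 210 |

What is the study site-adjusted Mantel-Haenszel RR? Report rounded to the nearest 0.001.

0.344

RR_MH = Σ(aᵢ·n₀ᵢ/nᵢ) / Σ(cᵢ·n₁ᵢ/nᵢ), with n₁ᵢ = aᵢ+bᵢ (exposed), n₀ᵢ = cᵢ+dᵢ (unexposed), nᵢ = n₁ᵢ+n₀ᵢ.
Stratum 1 (Site A): n₁ = 118, n₀ = 114, n = 232; a·n₀/n = 18·114/232 = 8.8448; c·n₁/n = 33·118/232 = 16.7845
Stratum 2 (Site B): n₁ = 97, n₀ = 415, n = 512; a·n₀/n = 5·415/512 = 4.0527; c·n₁/n = 88·97/512 = 16.6719
Stratum 3 (Site C): n₁ = 286, n₀ = 234, n = 520; a·n₀/n = 7·234/520 = 3.1500; c·n₁/n = 24·286/520 = 13.2000
RR_MH = (8.8448 + 4.0527 + 3.1500) / (16.7845 + 16.6719 + 13.2000) = 16.0476 / 46.6564 = 0.34395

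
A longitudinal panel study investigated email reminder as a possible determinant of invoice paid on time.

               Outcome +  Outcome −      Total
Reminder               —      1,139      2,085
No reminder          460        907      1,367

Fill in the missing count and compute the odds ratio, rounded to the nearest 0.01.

The missing cell is in the exposed row: 2085 − 1139 = 946.
So a = 946, b = 1139, c = 460, d = 907.
OR = (a·d)/(b·c) = (946 × 907) / (1139 × 460) = 858022 / 523940 = 1.63763

1.64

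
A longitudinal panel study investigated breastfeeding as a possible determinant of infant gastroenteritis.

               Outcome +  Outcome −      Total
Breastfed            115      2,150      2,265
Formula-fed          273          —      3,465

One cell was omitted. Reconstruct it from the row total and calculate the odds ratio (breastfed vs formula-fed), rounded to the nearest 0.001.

The missing cell is in the unexposed row: 3465 − 273 = 3192.
So a = 115, b = 2150, c = 273, d = 3192.
OR = (a·d)/(b·c) = (115 × 3192) / (2150 × 273) = 367080 / 586950 = 0.62540

0.625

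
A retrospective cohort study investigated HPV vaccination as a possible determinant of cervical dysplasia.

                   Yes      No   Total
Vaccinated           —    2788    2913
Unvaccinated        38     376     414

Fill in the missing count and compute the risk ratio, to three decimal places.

0.468

The missing cell is in the exposed row: 2913 − 2788 = 125.
So a = 125, b = 2788, c = 38, d = 376.
RR = [a/(a+b)] / [c/(c+d)] = (125/2913) / (38/414) = 0.04291/0.09179 = 0.46751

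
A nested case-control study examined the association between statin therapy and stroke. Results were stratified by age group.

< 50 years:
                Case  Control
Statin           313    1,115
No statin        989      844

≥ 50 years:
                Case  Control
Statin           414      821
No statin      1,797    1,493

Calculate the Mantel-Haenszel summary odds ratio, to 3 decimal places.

OR_MH = Σ(aᵢdᵢ/nᵢ) / Σ(bᵢcᵢ/nᵢ), where nᵢ is the stratum total.
Stratum 1 (< 50 years): n = 3261; a·d/n = 313·844/3261 = 81.0095; b·c/n = 1115·989/3261 = 338.1585
Stratum 2 (≥ 50 years): n = 4525; a·d/n = 414·1493/4525 = 136.5971; b·c/n = 821·1797/4525 = 326.0413
OR_MH = (81.0095 + 136.5971) / (338.1585 + 326.0413) = 217.6066 / 664.1999 = 0.32762

0.328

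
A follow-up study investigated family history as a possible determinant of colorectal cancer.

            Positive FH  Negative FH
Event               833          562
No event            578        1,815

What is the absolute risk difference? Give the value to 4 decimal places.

Reading the table with exposure as columns: a = 833 (Positive FH, case), b = 578 (Positive FH, non-case), c = 562 (Negative FH, case), d = 1815.
Risk in exposed = 833/1411 = 0.590361; risk in unexposed = 562/2377 = 0.236432.
Risk difference = 0.590361 − 0.236432 = 0.353929

0.3539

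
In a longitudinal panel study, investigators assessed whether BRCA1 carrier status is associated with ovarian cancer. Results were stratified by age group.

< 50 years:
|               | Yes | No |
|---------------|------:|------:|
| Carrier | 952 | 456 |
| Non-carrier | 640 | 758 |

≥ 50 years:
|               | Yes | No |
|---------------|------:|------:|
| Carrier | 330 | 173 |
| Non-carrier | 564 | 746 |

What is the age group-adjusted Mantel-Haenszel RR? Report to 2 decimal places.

1.49

RR_MH = Σ(aᵢ·n₀ᵢ/nᵢ) / Σ(cᵢ·n₁ᵢ/nᵢ), with n₁ᵢ = aᵢ+bᵢ (exposed), n₀ᵢ = cᵢ+dᵢ (unexposed), nᵢ = n₁ᵢ+n₀ᵢ.
Stratum 1 (< 50 years): n₁ = 1408, n₀ = 1398, n = 2806; a·n₀/n = 952·1398/2806 = 474.3036; c·n₁/n = 640·1408/2806 = 321.1404
Stratum 2 (≥ 50 years): n₁ = 503, n₀ = 1310, n = 1813; a·n₀/n = 330·1310/1813 = 238.4446; c·n₁/n = 564·503/1813 = 156.4766
RR_MH = (474.3036 + 238.4446) / (321.1404 + 156.4766) = 712.7482 / 477.6170 = 1.49230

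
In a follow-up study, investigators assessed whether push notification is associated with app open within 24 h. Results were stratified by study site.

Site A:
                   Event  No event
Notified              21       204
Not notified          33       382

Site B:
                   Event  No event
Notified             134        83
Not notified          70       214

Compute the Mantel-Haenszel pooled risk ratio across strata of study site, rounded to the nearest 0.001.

RR_MH = Σ(aᵢ·n₀ᵢ/nᵢ) / Σ(cᵢ·n₁ᵢ/nᵢ), with n₁ᵢ = aᵢ+bᵢ (exposed), n₀ᵢ = cᵢ+dᵢ (unexposed), nᵢ = n₁ᵢ+n₀ᵢ.
Stratum 1 (Site A): n₁ = 225, n₀ = 415, n = 640; a·n₀/n = 21·415/640 = 13.6172; c·n₁/n = 33·225/640 = 11.6016
Stratum 2 (Site B): n₁ = 217, n₀ = 284, n = 501; a·n₀/n = 134·284/501 = 75.9601; c·n₁/n = 70·217/501 = 30.3194
RR_MH = (13.6172 + 75.9601) / (11.6016 + 30.3194) = 89.5773 / 41.9209 = 2.13682

2.137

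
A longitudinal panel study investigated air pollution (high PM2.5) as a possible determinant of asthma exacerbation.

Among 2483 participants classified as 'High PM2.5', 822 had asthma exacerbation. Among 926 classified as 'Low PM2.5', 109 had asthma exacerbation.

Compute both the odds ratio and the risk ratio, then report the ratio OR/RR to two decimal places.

From the description: a = 822, b = 1661, c = 109, d = 817.
OR = (822·817)/(1661·109) = 671574/181049 = 3.70935
Risk in exposed = 822/2483 = 0.33105; risk in unexposed = 109/926 = 0.11771; RR = 2.81242
OR/RR = 3.70935 / 2.81242 = 1.31892
The outcome is not rare, so the OR lies further from 1 than the RR.

1.32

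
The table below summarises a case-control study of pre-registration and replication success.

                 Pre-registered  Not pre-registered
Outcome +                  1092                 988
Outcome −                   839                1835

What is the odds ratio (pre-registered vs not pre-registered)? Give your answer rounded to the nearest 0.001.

Reading the table with exposure as columns: a = 1092 (Pre-registered, case), b = 839 (Pre-registered, non-case), c = 988 (Not pre-registered, case), d = 1835.
OR = (a·d)/(b·c) = (1092 × 1835) / (839 × 988) = 2003820 / 828932 = 2.41735
The odds of replication success are about 2.42 times as high in the pre-registered group.

2.417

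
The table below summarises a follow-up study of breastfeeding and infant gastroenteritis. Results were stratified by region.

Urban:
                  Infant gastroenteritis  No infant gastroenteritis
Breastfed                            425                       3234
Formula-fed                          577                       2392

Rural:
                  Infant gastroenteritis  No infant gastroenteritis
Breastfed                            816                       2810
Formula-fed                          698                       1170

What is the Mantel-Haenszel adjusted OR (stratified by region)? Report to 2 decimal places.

0.51

OR_MH = Σ(aᵢdᵢ/nᵢ) / Σ(bᵢcᵢ/nᵢ), where nᵢ is the stratum total.
Stratum 1 (Urban): n = 6628; a·d/n = 425·2392/6628 = 153.3796; b·c/n = 3234·577/6628 = 281.5356
Stratum 2 (Rural): n = 5494; a·d/n = 816·1170/5494 = 173.7750; b·c/n = 2810·698/5494 = 357.0040
OR_MH = (153.3796 + 173.7750) / (281.5356 + 357.0040) = 327.1546 / 638.5396 = 0.51235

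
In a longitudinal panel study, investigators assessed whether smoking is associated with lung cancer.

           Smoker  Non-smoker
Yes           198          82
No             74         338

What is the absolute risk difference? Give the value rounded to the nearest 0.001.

0.533

Reading the table with exposure as columns: a = 198 (Smoker, case), b = 74 (Smoker, non-case), c = 82 (Non-smoker, case), d = 338.
Risk in exposed = 198/272 = 0.727941; risk in unexposed = 82/420 = 0.195238.
Risk difference = 0.727941 − 0.195238 = 0.532703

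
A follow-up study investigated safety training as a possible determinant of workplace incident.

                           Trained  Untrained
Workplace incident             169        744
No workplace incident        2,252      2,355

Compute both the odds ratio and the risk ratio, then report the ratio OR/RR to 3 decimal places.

Reading the table with exposure as columns: a = 169 (Trained, case), b = 2252 (Trained, non-case), c = 744 (Untrained, case), d = 2355.
OR = (169·2355)/(2252·744) = 397995/1675488 = 0.23754
Risk in exposed = 169/2421 = 0.06981; risk in unexposed = 744/3099 = 0.24008; RR = 0.29076
OR/RR = 0.23754 / 0.29076 = 0.81695
The outcome is not rare, so the OR lies further from 1 than the RR.

0.817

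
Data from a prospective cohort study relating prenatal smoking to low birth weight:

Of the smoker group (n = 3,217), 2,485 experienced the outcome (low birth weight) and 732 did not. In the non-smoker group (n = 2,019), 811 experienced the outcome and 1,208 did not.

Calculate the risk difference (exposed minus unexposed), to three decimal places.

0.371

From the description: a = 2485, b = 732, c = 811, d = 1208.
Risk in exposed = 2485/3217 = 0.772459; risk in unexposed = 811/2019 = 0.401684.
Risk difference = 0.772459 − 0.401684 = 0.370775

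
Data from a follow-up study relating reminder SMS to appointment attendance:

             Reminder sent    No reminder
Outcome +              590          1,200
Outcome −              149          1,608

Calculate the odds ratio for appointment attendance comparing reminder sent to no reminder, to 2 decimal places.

5.31

Reading the table with exposure as columns: a = 590 (Reminder sent, case), b = 149 (Reminder sent, non-case), c = 1200 (No reminder, case), d = 1608.
OR = (a·d)/(b·c) = (590 × 1608) / (149 × 1200) = 948720 / 178800 = 5.30604
The odds of appointment attendance are about 5.31 times as high in the reminder sent group.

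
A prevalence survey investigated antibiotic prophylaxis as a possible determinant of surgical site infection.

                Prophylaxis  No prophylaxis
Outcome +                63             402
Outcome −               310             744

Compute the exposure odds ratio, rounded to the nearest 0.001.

0.376

Reading the table with exposure as columns: a = 63 (Prophylaxis, case), b = 310 (Prophylaxis, non-case), c = 402 (No prophylaxis, case), d = 744.
OR = (a·d)/(b·c) = (63 × 744) / (310 × 402) = 46872 / 124620 = 0.37612
Exposure is associated with lower odds of surgical site infection (OR = 0.38 < 1).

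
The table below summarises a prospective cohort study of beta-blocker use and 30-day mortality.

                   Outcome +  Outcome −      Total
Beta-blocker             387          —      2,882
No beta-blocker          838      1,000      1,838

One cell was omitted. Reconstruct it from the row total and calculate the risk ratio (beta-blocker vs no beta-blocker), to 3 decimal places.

The missing cell is in the exposed row: 2882 − 387 = 2495.
So a = 387, b = 2495, c = 838, d = 1000.
RR = [a/(a+b)] / [c/(c+d)] = (387/2882) / (838/1838) = 0.13428/0.45593 = 0.29452

0.295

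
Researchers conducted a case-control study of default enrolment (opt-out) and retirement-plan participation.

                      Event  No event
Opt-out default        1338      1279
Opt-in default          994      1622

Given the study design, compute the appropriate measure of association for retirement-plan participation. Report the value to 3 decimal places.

1.707

Cells: a = 1338, b = 1279, c = 994, d = 1622.
This is a case-control study: participants were sampled on outcome status, so risks in the source population cannot be estimated directly — relative risk is not valid here. The odds ratio is the appropriate measure.
OR = (a·d)/(b·c) = (1338 × 1622) / (1279 × 994) = 2170236 / 1271326 = 1.70706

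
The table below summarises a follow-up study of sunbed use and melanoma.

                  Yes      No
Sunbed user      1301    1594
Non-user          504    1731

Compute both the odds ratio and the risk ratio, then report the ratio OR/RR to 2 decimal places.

1.41

Cells: a = 1301, b = 1594, c = 504, d = 1731.
OR = (1301·1731)/(1594·504) = 2252031/803376 = 2.80321
Risk in exposed = 1301/2895 = 0.44940; risk in unexposed = 504/2235 = 0.22550; RR = 1.99286
OR/RR = 2.80321 / 1.99286 = 1.40663
The outcome is not rare, so the OR lies further from 1 than the RR.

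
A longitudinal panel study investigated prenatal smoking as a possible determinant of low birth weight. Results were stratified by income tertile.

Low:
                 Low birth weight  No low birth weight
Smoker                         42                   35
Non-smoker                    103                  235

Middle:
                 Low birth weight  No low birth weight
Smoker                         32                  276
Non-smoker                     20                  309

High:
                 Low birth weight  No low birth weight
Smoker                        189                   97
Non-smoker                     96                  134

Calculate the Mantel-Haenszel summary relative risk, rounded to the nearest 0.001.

1.646

RR_MH = Σ(aᵢ·n₀ᵢ/nᵢ) / Σ(cᵢ·n₁ᵢ/nᵢ), with n₁ᵢ = aᵢ+bᵢ (exposed), n₀ᵢ = cᵢ+dᵢ (unexposed), nᵢ = n₁ᵢ+n₀ᵢ.
Stratum 1 (Low): n₁ = 77, n₀ = 338, n = 415; a·n₀/n = 42·338/415 = 34.2072; c·n₁/n = 103·77/415 = 19.1108
Stratum 2 (Middle): n₁ = 308, n₀ = 329, n = 637; a·n₀/n = 32·329/637 = 16.5275; c·n₁/n = 20·308/637 = 9.6703
Stratum 3 (High): n₁ = 286, n₀ = 230, n = 516; a·n₀/n = 189·230/516 = 84.2442; c·n₁/n = 96·286/516 = 53.2093
RR_MH = (34.2072 + 16.5275 + 84.2442) / (19.1108 + 9.6703 + 53.2093) = 134.9789 / 81.9905 = 1.64628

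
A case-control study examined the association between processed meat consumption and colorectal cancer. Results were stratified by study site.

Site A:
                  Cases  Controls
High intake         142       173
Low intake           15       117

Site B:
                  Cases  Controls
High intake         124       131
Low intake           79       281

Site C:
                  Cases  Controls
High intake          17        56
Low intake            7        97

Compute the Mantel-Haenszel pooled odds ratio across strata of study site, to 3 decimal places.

OR_MH = Σ(aᵢdᵢ/nᵢ) / Σ(bᵢcᵢ/nᵢ), where nᵢ is the stratum total.
Stratum 1 (Site A): n = 447; a·d/n = 142·117/447 = 37.1678; b·c/n = 173·15/447 = 5.8054
Stratum 2 (Site B): n = 615; a·d/n = 124·281/615 = 56.6569; b·c/n = 131·79/615 = 16.8276
Stratum 3 (Site C): n = 177; a·d/n = 17·97/177 = 9.3164; b·c/n = 56·7/177 = 2.2147
OR_MH = (37.1678 + 56.6569 + 9.3164) / (5.8054 + 16.8276 + 2.2147) = 103.1411 / 24.8477 = 4.15093

4.151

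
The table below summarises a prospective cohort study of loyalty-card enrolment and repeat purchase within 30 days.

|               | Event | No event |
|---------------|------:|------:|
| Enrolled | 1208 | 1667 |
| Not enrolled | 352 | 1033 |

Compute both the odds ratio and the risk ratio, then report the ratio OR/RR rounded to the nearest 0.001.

Cells: a = 1208, b = 1667, c = 352, d = 1033.
OR = (1208·1033)/(1667·352) = 1247864/586784 = 2.12662
Risk in exposed = 1208/2875 = 0.42017; risk in unexposed = 352/1385 = 0.25415; RR = 1.65324
OR/RR = 2.12662 / 1.65324 = 1.28633
The outcome is not rare, so the OR lies further from 1 than the RR.

1.286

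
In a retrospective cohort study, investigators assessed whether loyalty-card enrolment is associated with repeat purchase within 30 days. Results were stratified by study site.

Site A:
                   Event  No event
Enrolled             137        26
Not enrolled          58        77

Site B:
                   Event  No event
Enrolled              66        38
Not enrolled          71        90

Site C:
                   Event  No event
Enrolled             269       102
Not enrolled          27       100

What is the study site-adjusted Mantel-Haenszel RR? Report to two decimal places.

2.14

RR_MH = Σ(aᵢ·n₀ᵢ/nᵢ) / Σ(cᵢ·n₁ᵢ/nᵢ), with n₁ᵢ = aᵢ+bᵢ (exposed), n₀ᵢ = cᵢ+dᵢ (unexposed), nᵢ = n₁ᵢ+n₀ᵢ.
Stratum 1 (Site A): n₁ = 163, n₀ = 135, n = 298; a·n₀/n = 137·135/298 = 62.0638; c·n₁/n = 58·163/298 = 31.7248
Stratum 2 (Site B): n₁ = 104, n₀ = 161, n = 265; a·n₀/n = 66·161/265 = 40.0981; c·n₁/n = 71·104/265 = 27.8642
Stratum 3 (Site C): n₁ = 371, n₀ = 127, n = 498; a·n₀/n = 269·127/498 = 68.6004; c·n₁/n = 27·371/498 = 20.1145
RR_MH = (62.0638 + 40.0981 + 68.6004) / (31.7248 + 27.8642 + 20.1145) = 170.7623 / 79.7034 = 2.14247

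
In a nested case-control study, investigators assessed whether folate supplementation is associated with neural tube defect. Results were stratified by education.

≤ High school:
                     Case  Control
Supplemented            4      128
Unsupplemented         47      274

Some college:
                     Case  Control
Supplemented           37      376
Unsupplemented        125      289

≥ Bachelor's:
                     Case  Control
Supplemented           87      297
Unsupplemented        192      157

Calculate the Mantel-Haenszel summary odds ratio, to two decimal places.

OR_MH = Σ(aᵢdᵢ/nᵢ) / Σ(bᵢcᵢ/nᵢ), where nᵢ is the stratum total.
Stratum 1 (≤ High school): n = 453; a·d/n = 4·274/453 = 2.4194; b·c/n = 128·47/453 = 13.2804
Stratum 2 (Some college): n = 827; a·d/n = 37·289/827 = 12.9299; b·c/n = 376·125/827 = 56.8319
Stratum 3 (≥ Bachelor's): n = 733; a·d/n = 87·157/733 = 18.6344; b·c/n = 297·192/733 = 77.7954
OR_MH = (2.4194 + 12.9299 + 18.6344) / (13.2804 + 56.8319 + 77.7954) = 33.9837 / 147.9076 = 0.22976

0.23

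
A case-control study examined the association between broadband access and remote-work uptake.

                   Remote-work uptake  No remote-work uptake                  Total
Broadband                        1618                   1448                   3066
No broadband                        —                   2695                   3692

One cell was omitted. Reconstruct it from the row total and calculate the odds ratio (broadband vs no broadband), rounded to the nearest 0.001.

The missing cell is in the unexposed row: 3692 − 2695 = 997.
So a = 1618, b = 1448, c = 997, d = 2695.
OR = (a·d)/(b·c) = (1618 × 2695) / (1448 × 997) = 4360510 / 1443656 = 3.02046

3.020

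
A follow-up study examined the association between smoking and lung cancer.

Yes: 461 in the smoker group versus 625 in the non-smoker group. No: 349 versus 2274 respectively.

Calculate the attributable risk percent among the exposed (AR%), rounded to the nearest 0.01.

From the description: a = 461, b = 349, c = 625, d = 2274.
Risk in exposed = 461/810 = 0.56914; risk in unexposed = 625/2899 = 0.21559.
RR = 0.56914/0.21559 = 2.63988
AR% = (RR − 1)/RR × 100 = (2.63988 − 1)/2.63988 × 100 = 62.1195%

62.12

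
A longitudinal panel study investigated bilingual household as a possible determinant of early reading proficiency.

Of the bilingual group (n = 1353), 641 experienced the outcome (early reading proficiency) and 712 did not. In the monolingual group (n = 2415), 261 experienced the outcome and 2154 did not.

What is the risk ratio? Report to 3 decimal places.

From the description: a = 641, b = 712, c = 261, d = 2154.
Risk in exposed = 641/1353 = 0.47376; risk in unexposed = 261/2415 = 0.10807.
RR = 0.47376 / 0.10807 = 4.38366
The risk among the exposed is 4.38 times that among the unexposed.

4.384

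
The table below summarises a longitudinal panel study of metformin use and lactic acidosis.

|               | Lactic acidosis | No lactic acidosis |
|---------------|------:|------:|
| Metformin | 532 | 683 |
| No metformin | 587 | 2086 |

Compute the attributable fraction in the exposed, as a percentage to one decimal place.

Cells: a = 532, b = 683, c = 587, d = 2086.
Risk in exposed = 532/1215 = 0.43786; risk in unexposed = 587/2673 = 0.21960.
RR = 0.43786/0.21960 = 1.99387
AR% = (RR − 1)/RR × 100 = (1.99387 − 1)/1.99387 × 100 = 49.8462%

49.8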